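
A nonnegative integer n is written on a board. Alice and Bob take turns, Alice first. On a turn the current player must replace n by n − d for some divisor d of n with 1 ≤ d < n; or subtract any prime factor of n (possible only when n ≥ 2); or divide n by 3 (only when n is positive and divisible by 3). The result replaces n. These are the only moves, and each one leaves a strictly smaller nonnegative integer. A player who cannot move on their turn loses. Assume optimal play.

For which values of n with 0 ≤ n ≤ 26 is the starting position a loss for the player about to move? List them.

0, 1, 4, 9, 14, 20, 26

Positions with no move are L. A position that does have a move is losing for the player to move precisely when every available move leads to a winning position for the opponent. Fill in the labels:
n=0: no move → L
n=1: no move → L
n=2: can move to 0, which is L ⇒ W
n=3: can move to 0, which is L ⇒ W
n=4: moves to 2(W), 3(W); every one is W ⇒ L
n=5: can move to 0, which is L ⇒ W
n=6: can move to 4, which is L ⇒ W
n=7: can move to 0, which is L ⇒ W
n=8: can move to 4, which is L ⇒ W
n=9: moves to 3(W), 6(W), 8(W); every one is W ⇒ L
n=10: can move to 9, which is L ⇒ W
n=11: can move to 0, which is L ⇒ W
n=12: can move to 4, which is L ⇒ W
n=13: can move to 0, which is L ⇒ W
n=14: moves to 7(W), 12(W), 13(W); every one is W ⇒ L
n=15: can move to 14, which is L ⇒ W
n=16: can move to 14, which is L ⇒ W
n=17: can move to 0, which is L ⇒ W
n=18: can move to 9, which is L ⇒ W
n=19: can move to 0, which is L ⇒ W
n=20: moves to 10(W), 15(W), 16(W), 18(W), 19(W); every one is W ⇒ L
n=21: can move to 14, which is L ⇒ W
n=22: can move to 20, which is L ⇒ W
n=23: can move to 0, which is L ⇒ W
n=24: can move to 20, which is L ⇒ W
n=25: can move to 20, which is L ⇒ W
n=26: moves to 13(W), 24(W), 25(W); every one is W ⇒ L
The losing starting values of n are exactly the entries labelled L in this table (7 of them).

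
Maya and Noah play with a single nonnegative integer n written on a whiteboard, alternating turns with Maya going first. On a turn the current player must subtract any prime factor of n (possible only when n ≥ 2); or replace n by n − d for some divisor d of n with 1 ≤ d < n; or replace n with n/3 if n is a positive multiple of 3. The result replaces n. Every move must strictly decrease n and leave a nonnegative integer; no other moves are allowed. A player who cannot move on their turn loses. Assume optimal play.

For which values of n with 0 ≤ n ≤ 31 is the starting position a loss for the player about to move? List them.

0, 1, 4, 9, 14, 20, 26

Work bottom-up. With no move the player to move loses. Otherwise the position is W if at least one move leads to an L position for the opponent, and L if every move leads to a W.
n=0: no move → L
n=1: no move → L
n=2: reaches L-position 0 → W
n=3: reaches L-position 0 → W
n=4: only reaches 2(W), 3(W), all W → L
n=5: reaches L-position 0 → W
n=6: reaches L-position 4 → W
n=7: reaches L-position 0 → W
n=8: reaches L-position 4 → W
n=9: only reaches 3(W), 6(W), 8(W), all W → L
n=10: reaches L-position 9 → W
n=11: reaches L-position 0 → W
n=12: reaches L-position 4 → W
n=13: reaches L-position 0 → W
n=14: only reaches 7(W), 12(W), 13(W), all W → L
n=15: reaches L-position 14 → W
n=16: reaches L-position 14 → W
n=17: reaches L-position 0 → W
n=18: reaches L-position 9 → W
n=19: reaches L-position 0 → W
n=20: only reaches 10(W), 15(W), 16(W), 18(W), 19(W), all W → L
n=21: reaches L-position 14 → W
n=22: reaches L-position 20 → W
n=23: reaches L-position 0 → W
n=24: reaches L-position 20 → W
n=25: reaches L-position 20 → W
n=26: only reaches 13(W), 24(W), 25(W), all W → L
n=27: reaches L-position 9 → W
n=28: reaches L-position 14 → W
n=29: reaches L-position 0 → W
n=30: reaches L-position 20 → W
n=31: reaches L-position 0 → W
Reading off the rows marked L gives the requested list; there are 7 such values of n.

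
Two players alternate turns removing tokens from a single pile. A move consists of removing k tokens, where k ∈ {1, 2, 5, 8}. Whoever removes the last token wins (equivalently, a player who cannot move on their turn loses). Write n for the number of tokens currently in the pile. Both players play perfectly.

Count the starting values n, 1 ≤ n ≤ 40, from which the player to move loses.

Label each position W (a win for the player to move) or L (a loss). A position with no legal move is L; any other position is W exactly when some move reaches an L, and L when every move reaches a W.
n=0: no move → L
n=1: can move to 0, which is L ⇒ W
n=2: can move to 0, which is L ⇒ W
n=3: moves to 2(W), 1(W); every one is W ⇒ L
n=4: can move to 3, which is L ⇒ W
n=5: can move to 3, which is L ⇒ W
n=6: moves to 5(W), 4(W), 1(W); every one is W ⇒ L
n=7: can move to 6, which is L ⇒ W
n=8: can move to 6, which is L ⇒ W
n=9: moves to 8(W), 7(W), 4(W), 1(W); every one is W ⇒ L
n=10: can move to 9, which is L ⇒ W
n=11: can move to 9, which is L ⇒ W
n=12: moves to 11(W), 10(W), 7(W), 4(W); every one is W ⇒ L
n=13: can move to 12, which is L ⇒ W
n=14: can move to 12, which is L ⇒ W
n=15: moves to 14(W), 13(W), 10(W), 7(W); every one is W ⇒ L
n=16: can move to 15, which is L ⇒ W
n=17: can move to 15, which is L ⇒ W
n=18: moves to 17(W), 16(W), 13(W), 10(W); every one is W ⇒ L
n=19: can move to 18, which is L ⇒ W
n=20: can move to 18, which is L ⇒ W
n=21: moves to 20(W), 19(W), 16(W), 13(W); every one is W ⇒ L
n=22: can move to 21, which is L ⇒ W
n=23: can move to 21, which is L ⇒ W
n=24: moves to 23(W), 22(W), 19(W), 16(W); every one is W ⇒ L
n=25: can move to 24, which is L ⇒ W
n=26: can move to 24, which is L ⇒ W
n=27: moves to 26(W), 25(W), 22(W), 19(W); every one is W ⇒ L
n=28: can move to 27, which is L ⇒ W
n=29: can move to 27, which is L ⇒ W
n=30: moves to 29(W), 28(W), 25(W), 22(W); every one is W ⇒ L
n=31: can move to 30, which is L ⇒ W
n=32: can move to 30, which is L ⇒ W
n=33: moves to 32(W), 31(W), 28(W), 25(W); every one is W ⇒ L
n=34: can move to 33, which is L ⇒ W
n=35: can move to 33, which is L ⇒ W
n=36: moves to 35(W), 34(W), 31(W), 28(W); every one is W ⇒ L
n=37: can move to 36, which is L ⇒ W
n=38: can move to 36, which is L ⇒ W
n=39: moves to 38(W), 37(W), 34(W), 31(W); every one is W ⇒ L
n=40: can move to 39, which is L ⇒ W
L entries with 1 ≤ n ≤ 40 (n=0 is outside the asked range and is not counted): n = 3, 6, 9, 12, 15, 18, 21, 24, 27, 30, 33, 36, 39; that makes 13.

13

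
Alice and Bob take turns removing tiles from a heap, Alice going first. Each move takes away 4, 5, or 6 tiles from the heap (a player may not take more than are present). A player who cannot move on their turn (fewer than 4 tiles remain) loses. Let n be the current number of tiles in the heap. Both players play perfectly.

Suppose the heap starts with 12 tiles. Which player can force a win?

Bob wins.

Build the W/L table. Terminal = L. A non-terminal position is W if it has a move to some L; otherwise it is L.
n=0: no move → L
n=1: no move → L
n=2: no move → L
n=3: no move → L
n=4: W (go to 0, an L position)
n=5: W (go to 1, an L position)
n=6: W (go to 2, an L position)
n=7: W (go to 3, an L position)
n=8: W (go to 3, an L position)
n=9: W (go to 3, an L position)
n=10: L (options 6(W), 5(W), 4(W) are all W)
n=11: L (options 7(W), 6(W), 5(W) are all W)
n=12: L (options 8(W), 7(W), 6(W) are all W)
Every move from 12 reaches a W position, so the mover loses.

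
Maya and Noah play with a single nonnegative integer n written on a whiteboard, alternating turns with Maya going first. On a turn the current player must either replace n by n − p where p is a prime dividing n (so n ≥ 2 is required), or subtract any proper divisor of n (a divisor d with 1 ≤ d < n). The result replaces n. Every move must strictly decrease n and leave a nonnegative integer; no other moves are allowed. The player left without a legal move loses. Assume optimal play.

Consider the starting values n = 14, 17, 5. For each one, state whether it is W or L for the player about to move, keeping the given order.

14: L, 17: W, 5: W

Use the standard recursion: the mover loses at a terminal position; elsewhere, the mover wins exactly when some move hands the opponent an L position.
n=0: no move → L
n=1: no move → L
n=2: W (go to 0, an L position)
n=3: W (go to 0, an L position)
n=4: L (options 2(W), 3(W) are all W)
n=5: W (go to 0, an L position)
n=6: W (go to 4, an L position)
n=7: W (go to 0, an L position)
n=8: W (go to 4, an L position)
n=9: L (options 6(W), 8(W) are all W)
n=10: W (go to 9, an L position)
n=11: W (go to 0, an L position)
n=12: W (go to 9, an L position)
n=13: W (go to 0, an L position)
n=14: L (options 7(W), 12(W), 13(W) are all W)
n=15: W (go to 14, an L position)
n=16: W (go to 14, an L position)
n=17: W (go to 0, an L position)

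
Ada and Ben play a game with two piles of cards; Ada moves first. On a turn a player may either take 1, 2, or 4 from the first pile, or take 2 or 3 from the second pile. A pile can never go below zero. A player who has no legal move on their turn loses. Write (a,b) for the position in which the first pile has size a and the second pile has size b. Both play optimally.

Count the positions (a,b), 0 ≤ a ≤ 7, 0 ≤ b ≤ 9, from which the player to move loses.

Classify positions by backward induction: terminal positions (no move available) are L. From any other position, the mover wins iff some move reaches an L.
Every move lowers a or b (never raises either), so fill the grid row by row in increasing a, and left to right within a row: each cell's successors are then already labelled.
      b=0  b=1  b=2  b=3  b=4  b=5  b=6  b=7  b=8  b=9
a=0:    L    L    W    W    W    L    L    W    W    W
a=1:    W    W    L    L    W    W    W    L    L    W
a=2:    W    W    W    W    L    W    W    W    W    L
a=3:    L    L    W    W    W    L    L    W    W    W
a=4:    W    W    L    L    W    W    W    L    L    W
a=5:    W    W    W    W    L    W    W    W    W    L
a=6:    L    L    W    W    W    L    L    W    W    W
a=7:    W    W    L    L    W    W    W    L    L    W
Cells with no legal move (terminal, hence L): (0,0), (0,1).
The remaining L cells, each justified by listing all of its moves:
(0,5): moves to (0,3)(W), (0,2)(W); every one is W ⇒ L
(0,6): moves to (0,4)(W), (0,3)(W); every one is W ⇒ L
(1,2): moves to (0,2)(W), (1,0)(W); every one is W ⇒ L
(1,3): moves to (0,3)(W), (1,1)(W), (1,0)(W); every one is W ⇒ L
(1,7): moves to (0,7)(W), (1,5)(W), (1,4)(W); every one is W ⇒ L
(1,8): moves to (0,8)(W), (1,6)(W), (1,5)(W); every one is W ⇒ L
(2,4): moves to (1,4)(W), (0,4)(W), (2,2)(W), (2,1)(W); every one is W ⇒ L
(2,9): moves to (1,9)(W), (0,9)(W), (2,7)(W), (2,6)(W); every one is W ⇒ L
(3,0): moves to (2,0)(W), (1,0)(W); every one is W ⇒ L
(3,1): moves to (2,1)(W), (1,1)(W); every one is W ⇒ L
(3,5): moves to (2,5)(W), (1,5)(W), (3,3)(W), (3,2)(W); every one is W ⇒ L
(3,6): moves to (2,6)(W), (1,6)(W), (3,4)(W), (3,3)(W); every one is W ⇒ L
(4,2): moves to (3,2)(W), (2,2)(W), (0,2)(W), (4,0)(W); every one is W ⇒ L
(4,3): moves to (3,3)(W), (2,3)(W), (0,3)(W), (4,1)(W), (4,0)(W); every one is W ⇒ L
(4,7): moves to (3,7)(W), (2,7)(W), (0,7)(W), (4,5)(W), (4,4)(W); every one is W ⇒ L
(4,8): moves to (3,8)(W), (2,8)(W), (0,8)(W), (4,6)(W), (4,5)(W); every one is W ⇒ L
(5,4): moves to (4,4)(W), (3,4)(W), (1,4)(W), (5,2)(W), (5,1)(W); every one is W ⇒ L
(5,9): moves to (4,9)(W), (3,9)(W), (1,9)(W), (5,7)(W), (5,6)(W); every one is W ⇒ L
(6,0): moves to (5,0)(W), (4,0)(W), (2,0)(W); every one is W ⇒ L
(6,1): moves to (5,1)(W), (4,1)(W), (2,1)(W); every one is W ⇒ L
(6,5): moves to (5,5)(W), (4,5)(W), (2,5)(W), (6,3)(W), (6,2)(W); every one is W ⇒ L
(6,6): moves to (5,6)(W), (4,6)(W), (2,6)(W), (6,4)(W), (6,3)(W); every one is W ⇒ L
(7,2): moves to (6,2)(W), (5,2)(W), (3,2)(W), (7,0)(W); every one is W ⇒ L
(7,3): moves to (6,3)(W), (5,3)(W), (3,3)(W), (7,1)(W), (7,0)(W); every one is W ⇒ L
(7,7): moves to (6,7)(W), (5,7)(W), (3,7)(W), (7,5)(W), (7,4)(W); every one is W ⇒ L
(7,8): moves to (6,8)(W), (5,8)(W), (3,8)(W), (7,6)(W), (7,5)(W); every one is W ⇒ L
Every other cell has at least one move into one of the L cells above, so it is W.
L cells per row: a=0: 4, a=1: 4, a=2: 2, a=3: 4, a=4: 4, a=5: 2, a=6: 4, a=7: 4; total 28.

28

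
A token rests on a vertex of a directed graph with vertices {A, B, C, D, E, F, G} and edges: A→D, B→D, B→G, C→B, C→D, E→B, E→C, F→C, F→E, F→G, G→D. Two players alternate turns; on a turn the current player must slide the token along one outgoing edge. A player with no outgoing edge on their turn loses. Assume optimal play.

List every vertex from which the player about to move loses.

Compute win/loss labels from the base case upward. A position with no move is L. Any other position is W if it can reach an L in one move, else L.
Every edge goes from a vertex to one that appears earlier in the order D, G, B, C, E, F, A, so processing vertices in that order labels each vertex after all of its successors.
D: no outgoing edge → L
G: reaches L-position D → W
B: reaches L-position D → W
C: reaches L-position D → W
E: only reaches C(W), B(W), all W → L
F: reaches L-position E → W
A: reaches L-position D → W
Reading off the rows marked L gives the requested list; there are 2 such vertices.

D, E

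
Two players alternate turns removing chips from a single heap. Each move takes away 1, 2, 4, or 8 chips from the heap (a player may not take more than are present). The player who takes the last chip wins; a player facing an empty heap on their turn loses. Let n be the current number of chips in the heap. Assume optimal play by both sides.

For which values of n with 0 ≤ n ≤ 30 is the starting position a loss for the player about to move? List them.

Compute win/loss labels from the base case upward. A position with no move is L. Any other position is W if it can reach an L in one move, else L.
n=0: no move → L
n=1: can move to 0, which is L ⇒ W
n=2: can move to 0, which is L ⇒ W
n=3: moves to 2(W), 1(W); every one is W ⇒ L
n=4: can move to 3, which is L ⇒ W
n=5: can move to 3, which is L ⇒ W
n=6: moves to 5(W), 4(W), 2(W); every one is W ⇒ L
n=7: can move to 6, which is L ⇒ W
n=8: can move to 6, which is L ⇒ W
n=9: moves to 8(W), 7(W), 5(W), 1(W); every one is W ⇒ L
n=10: can move to 9, which is L ⇒ W
n=11: can move to 9, which is L ⇒ W
n=12: moves to 11(W), 10(W), 8(W), 4(W); every one is W ⇒ L
n=13: can move to 12, which is L ⇒ W
n=14: can move to 12, which is L ⇒ W
n=15: moves to 14(W), 13(W), 11(W), 7(W); every one is W ⇒ L
n=16: can move to 15, which is L ⇒ W
n=17: can move to 15, which is L ⇒ W
n=18: moves to 17(W), 16(W), 14(W), 10(W); every one is W ⇒ L
n=19: can move to 18, which is L ⇒ W
n=20: can move to 18, which is L ⇒ W
n=21: moves to 20(W), 19(W), 17(W), 13(W); every one is W ⇒ L
n=22: can move to 21, which is L ⇒ W
n=23: can move to 21, which is L ⇒ W
n=24: moves to 23(W), 22(W), 20(W), 16(W); every one is W ⇒ L
n=25: can move to 24, which is L ⇒ W
n=26: can move to 24, which is L ⇒ W
n=27: moves to 26(W), 25(W), 23(W), 19(W); every one is W ⇒ L
n=28: can move to 27, which is L ⇒ W
n=29: can move to 27, which is L ⇒ W
n=30: moves to 29(W), 28(W), 26(W), 22(W); every one is W ⇒ L
The losing starting values of n are exactly the entries labelled L in this table (11 of them).

0, 3, 6, 9, 12, 15, 18, 21, 24, 27, 30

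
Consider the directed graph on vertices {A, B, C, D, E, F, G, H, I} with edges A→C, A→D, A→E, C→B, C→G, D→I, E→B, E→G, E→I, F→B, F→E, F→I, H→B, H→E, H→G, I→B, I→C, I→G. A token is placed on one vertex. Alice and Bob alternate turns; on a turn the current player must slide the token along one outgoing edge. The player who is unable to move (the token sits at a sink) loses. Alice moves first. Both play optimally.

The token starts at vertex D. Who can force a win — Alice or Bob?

Positions with no move are L. A position that does have a move is losing for the player to move precisely when every available move leads to a winning position for the opponent. Fill in the labels:
Every edge goes from a vertex to one that appears earlier in the order G, B, C, I, D, E, F, H, A, so processing vertices in that order labels each vertex after all of its successors.
G: no outgoing edge → L
B: no outgoing edge → L
C: reaches L-position B → W
I: reaches L-position B → W
D: only reaches I(W), which is W → L
E: reaches L-position B → W
F: reaches L-position B → W
H: reaches L-position B → W
A: reaches L-position D → W
The starting position D is L: whatever Alice does, the opponent receives a W position.

Bob wins.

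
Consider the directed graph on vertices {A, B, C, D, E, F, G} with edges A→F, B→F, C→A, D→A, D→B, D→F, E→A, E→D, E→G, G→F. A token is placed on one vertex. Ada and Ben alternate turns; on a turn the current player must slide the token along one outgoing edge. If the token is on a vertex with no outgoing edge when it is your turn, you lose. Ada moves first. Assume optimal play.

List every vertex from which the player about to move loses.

C, E, F

Classify positions by backward induction: terminal positions (no move available) are L. From any other position, the mover wins iff some move reaches an L.
Every edge goes from a vertex to one that appears earlier in the order F, A, B, G, C, D, E, so processing vertices in that order labels each vertex after all of its successors.
F: no outgoing edge → L
A: →F(L), so W
B: →F(L), so W
G: →F(L), so W
C: →A(W) only, which is W, so L
D: →F(L), so W
E: →D(W), G(W), A(W) — all W, so L
Reading off the rows marked L gives the requested list; there are 3 such vertices.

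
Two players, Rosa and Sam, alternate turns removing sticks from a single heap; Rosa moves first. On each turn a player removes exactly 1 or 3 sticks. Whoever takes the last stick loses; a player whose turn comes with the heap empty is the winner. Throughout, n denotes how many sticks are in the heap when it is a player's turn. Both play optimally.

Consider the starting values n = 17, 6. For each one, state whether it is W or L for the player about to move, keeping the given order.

Work bottom-up. With no move the player to move wins. Otherwise the position is W if at least one move leads to an L position for the opponent, and L if every move leads to a W.
n=0: no move; the opponent has just taken the last stick and therefore loses → W
n=1: only reaches 0(W), which is W → L
n=2: reaches L-position 1 → W
n=3: only reaches 2(W), 0(W), all W → L
n=4: reaches L-position 3 → W
n=5: only reaches 4(W), 2(W), all W → L
n=6: reaches L-position 5 → W
n=7: only reaches 6(W), 4(W), all W → L
n=8: reaches L-position 7 → W
n=9: only reaches 8(W), 6(W), all W → L
n=10: reaches L-position 9 → W
n=11: only reaches 10(W), 8(W), all W → L
n=12: reaches L-position 11 → W
n=13: only reaches 12(W), 10(W), all W → L
n=14: reaches L-position 13 → W
n=15: only reaches 14(W), 12(W), all W → L
n=16: reaches L-position 15 → W
n=17: only reaches 16(W), 14(W), all W → L

17: L, 6: W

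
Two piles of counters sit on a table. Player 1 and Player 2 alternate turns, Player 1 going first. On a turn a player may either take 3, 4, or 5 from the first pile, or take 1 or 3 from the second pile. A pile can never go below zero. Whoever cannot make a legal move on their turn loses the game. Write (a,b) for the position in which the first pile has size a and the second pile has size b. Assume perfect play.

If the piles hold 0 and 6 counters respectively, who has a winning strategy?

Compute win/loss labels from the base case upward. A position with no move is L. Any other position is W if it can reach an L in one move, else L.
No move ever increases a pile, so every position that can arise here has a ≤ 0 and b ≤ 6; it is enough to label the cells with 0 ≤ a ≤ 0 and 0 ≤ b ≤ 6.
Every move lowers a or b (never raises either), so fill the grid row by row in increasing a, and left to right within a row: each cell's successors are then already labelled.
      b=0  b=1  b=2  b=3  b=4  b=5  b=6
a=0:    L    W    L    W    L    W    L
Cells with no legal move (terminal, hence L): (0,0).
The remaining L cells, each justified by listing all of its moves:
(0,2): →(0,1)(W) only, which is W, so L
(0,4): →(0,3)(W), (0,1)(W) — all W, so L
(0,6): →(0,5)(W), (0,3)(W) — all W, so L
Every other cell has at least one move into one of the L cells above, so it is W.
The starting position (0,6) is L: whatever Player 1 does, the opponent receives a W position.

Player 2 wins.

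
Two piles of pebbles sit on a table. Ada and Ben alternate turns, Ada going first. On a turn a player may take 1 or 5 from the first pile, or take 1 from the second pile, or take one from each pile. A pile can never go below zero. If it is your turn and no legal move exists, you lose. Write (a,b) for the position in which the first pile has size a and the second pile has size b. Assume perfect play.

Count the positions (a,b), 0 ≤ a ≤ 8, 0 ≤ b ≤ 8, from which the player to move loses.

25

Positions with no move are L. A position that does have a move is losing for the player to move precisely when every available move leads to a winning position for the opponent. Fill in the labels:
Every move lowers a or b (never raises either), so fill the grid row by row in increasing a, and left to right within a row: each cell's successors are then already labelled.
      b=0  b=1  b=2  b=3  b=4  b=5  b=6  b=7  b=8
a=0:    L    W    L    W    L    W    L    W    L
a=1:    W    W    W    W    W    W    W    W    W
a=2:    L    W    L    W    L    W    L    W    L
a=3:    W    W    W    W    W    W    W    W    W
a=4:    L    W    L    W    L    W    L    W    L
a=5:    W    W    W    W    W    W    W    W    W
a=6:    L    W    L    W    L    W    L    W    L
a=7:    W    W    W    W    W    W    W    W    W
a=8:    L    W    L    W    L    W    L    W    L
Cells with no legal move (terminal, hence L): (0,0).
The remaining L cells, each justified by listing all of its moves:
(0,2): the only move is to (0,1)(W), a W ⇒ L
(0,4): the only move is to (0,3)(W), a W ⇒ L
(0,6): the only move is to (0,5)(W), a W ⇒ L
(0,8): the only move is to (0,7)(W), a W ⇒ L
(2,0): the only move is to (1,0)(W), a W ⇒ L
(2,2): moves to (1,2)(W), (2,1)(W), (1,1)(W); every one is W ⇒ L
(2,4): moves to (1,4)(W), (2,3)(W), (1,3)(W); every one is W ⇒ L
(2,6): moves to (1,6)(W), (2,5)(W), (1,5)(W); every one is W ⇒ L
(2,8): moves to (1,8)(W), (2,7)(W), (1,7)(W); every one is W ⇒ L
(4,0): the only move is to (3,0)(W), a W ⇒ L
(4,2): moves to (3,2)(W), (4,1)(W), (3,1)(W); every one is W ⇒ L
(4,4): moves to (3,4)(W), (4,3)(W), (3,3)(W); every one is W ⇒ L
(4,6): moves to (3,6)(W), (4,5)(W), (3,5)(W); every one is W ⇒ L
(4,8): moves to (3,8)(W), (4,7)(W), (3,7)(W); every one is W ⇒ L
(6,0): moves to (5,0)(W), (1,0)(W); every one is W ⇒ L
(6,2): moves to (5,2)(W), (1,2)(W), (6,1)(W), (5,1)(W); every one is W ⇒ L
(6,4): moves to (5,4)(W), (1,4)(W), (6,3)(W), (5,3)(W); every one is W ⇒ L
(6,6): moves to (5,6)(W), (1,6)(W), (6,5)(W), (5,5)(W); every one is W ⇒ L
(6,8): moves to (5,8)(W), (1,8)(W), (6,7)(W), (5,7)(W); every one is W ⇒ L
(8,0): moves to (7,0)(W), (3,0)(W); every one is W ⇒ L
(8,2): moves to (7,2)(W), (3,2)(W), (8,1)(W), (7,1)(W); every one is W ⇒ L
(8,4): moves to (7,4)(W), (3,4)(W), (8,3)(W), (7,3)(W); every one is W ⇒ L
(8,6): moves to (7,6)(W), (3,6)(W), (8,5)(W), (7,5)(W); every one is W ⇒ L
(8,8): moves to (7,8)(W), (3,8)(W), (8,7)(W), (7,7)(W); every one is W ⇒ L
Every other cell has at least one move into one of the L cells above, so it is W.
L cells per row: a=0: 5, a=1: 0, a=2: 5, a=3: 0, a=4: 5, a=5: 0, a=6: 5, a=7: 0, a=8: 5; total 25.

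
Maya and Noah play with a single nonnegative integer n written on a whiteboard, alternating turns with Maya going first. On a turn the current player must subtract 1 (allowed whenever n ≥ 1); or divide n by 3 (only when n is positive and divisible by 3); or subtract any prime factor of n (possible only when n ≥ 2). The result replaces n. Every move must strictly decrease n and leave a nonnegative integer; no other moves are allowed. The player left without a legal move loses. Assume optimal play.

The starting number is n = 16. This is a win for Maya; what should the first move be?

Label each position W (a win for the player to move) or L (a loss). A position with no legal move is L; any other position is W exactly when some move reaches an L, and L when every move reaches a W.
n=0: no move → L
n=1: →0(L), so W
n=2: →0(L), so W
n=3: →0(L), so W
n=4: →2(W), 3(W) — all W, so L
n=5: →0(L), so W
n=6: →4(L), so W
n=7: →0(L), so W
n=8: →6(W), 7(W) — all W, so L
n=9: →8(L), so W
n=10: →8(L), so W
n=11: →0(L), so W
n=12: →4(L), so W
n=13: →0(L), so W
n=14: →7(W), 12(W), 13(W) — all W, so L
n=15: →14(L), so W
n=16: →14(L), so W
From 16, the L positions reachable in one move are: 14.

Move to 14.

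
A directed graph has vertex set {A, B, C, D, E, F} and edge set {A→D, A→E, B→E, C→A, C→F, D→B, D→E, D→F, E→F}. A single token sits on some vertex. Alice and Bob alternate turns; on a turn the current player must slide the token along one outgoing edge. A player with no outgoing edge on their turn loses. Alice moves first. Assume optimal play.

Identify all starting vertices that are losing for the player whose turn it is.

Label each position W (a win for the player to move) or L (a loss). A position with no legal move is L; any other position is W exactly when some move reaches an L, and L when every move reaches a W.
Every edge goes from a vertex to one that appears earlier in the order F, E, B, D, A, C, so processing vertices in that order labels each vertex after all of its successors.
F: no outgoing edge → L
E: W (go to F, an L position)
B: L (sole option E(W) is W)
D: W (go to B, an L position)
A: L (options D(W), E(W) are all W)
C: W (go to A, an L position)
The losing starting vertices are exactly the entries labelled L in this table (3 of them).

A, B, F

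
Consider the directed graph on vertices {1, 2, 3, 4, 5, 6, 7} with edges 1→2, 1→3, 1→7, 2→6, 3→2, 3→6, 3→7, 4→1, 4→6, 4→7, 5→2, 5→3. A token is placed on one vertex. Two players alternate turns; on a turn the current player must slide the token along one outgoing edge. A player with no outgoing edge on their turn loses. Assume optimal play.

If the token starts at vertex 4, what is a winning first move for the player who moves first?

Use the standard recursion: the mover loses at a terminal position; elsewhere, the mover wins exactly when some move hands the opponent an L position.
Every edge goes from a vertex to one that appears earlier in the order 6, 7, 2, 3, 1, 5, 4, so processing vertices in that order labels each vertex after all of its successors.
6: no outgoing edge → L
7: no outgoing edge → L
2: reaches L-position 6 → W
3: reaches L-position 7 → W
1: reaches L-position 7 → W
5: only reaches 3(W), 2(W), all W → L
4: reaches L-position 7 → W
From 4, the L positions reachable in one move are: 7, 6. Any move reaching one of these is winning.

Move to 7.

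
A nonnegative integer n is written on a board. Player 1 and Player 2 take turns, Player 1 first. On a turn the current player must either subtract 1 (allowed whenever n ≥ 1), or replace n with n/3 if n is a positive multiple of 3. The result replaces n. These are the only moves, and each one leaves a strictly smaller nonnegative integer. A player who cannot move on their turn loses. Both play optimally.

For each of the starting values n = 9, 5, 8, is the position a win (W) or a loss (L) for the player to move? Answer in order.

9: L, 5: W, 8: W

Positions with no move are L. A position that does have a move is losing for the player to move precisely when every available move leads to a winning position for the opponent. Fill in the labels:
n=0: no move → L
n=1: W (go to 0, an L position)
n=2: L (sole option 1(W) is W)
n=3: W (go to 2, an L position)
n=4: L (sole option 3(W) is W)
n=5: W (go to 4, an L position)
n=6: W (go to 2, an L position)
n=7: L (sole option 6(W) is W)
n=8: W (go to 7, an L position)
n=9: L (options 3(W), 8(W) are all W)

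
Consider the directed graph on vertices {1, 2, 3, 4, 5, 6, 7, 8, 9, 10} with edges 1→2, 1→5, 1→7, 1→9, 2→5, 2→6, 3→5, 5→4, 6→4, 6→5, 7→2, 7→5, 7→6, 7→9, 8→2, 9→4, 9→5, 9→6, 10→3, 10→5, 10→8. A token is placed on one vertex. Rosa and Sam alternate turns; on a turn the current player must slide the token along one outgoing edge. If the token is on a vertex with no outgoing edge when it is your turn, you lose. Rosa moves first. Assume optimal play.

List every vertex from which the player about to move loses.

2, 3, 4

Work bottom-up. With no move the player to move loses. Otherwise the position is W if at least one move leads to an L position for the opponent, and L if every move leads to a W.
Every edge goes from a vertex to one that appears earlier in the order 4, 5, 6, 9, 2, 8, 7, 3, 1, 10, so processing vertices in that order labels each vertex after all of its successors.
4: no outgoing edge → L
5: can move to 4, which is L ⇒ W
6: can move to 4, which is L ⇒ W
9: can move to 4, which is L ⇒ W
2: moves to 6(W), 5(W); every one is W ⇒ L
8: can move to 2, which is L ⇒ W
7: can move to 2, which is L ⇒ W
3: the only move is to 5(W), a W ⇒ L
1: can move to 2, which is L ⇒ W
10: can move to 3, which is L ⇒ W
Reading off the rows marked L gives the requested list; there are 3 such vertices.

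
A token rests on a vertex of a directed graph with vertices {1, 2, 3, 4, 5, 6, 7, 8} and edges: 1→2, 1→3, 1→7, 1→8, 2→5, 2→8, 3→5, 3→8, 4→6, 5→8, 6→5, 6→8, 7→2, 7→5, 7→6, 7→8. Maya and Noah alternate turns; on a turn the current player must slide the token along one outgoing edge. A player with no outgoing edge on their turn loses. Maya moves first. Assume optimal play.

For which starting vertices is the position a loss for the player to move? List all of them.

4, 8

Positions with no move are L. A position that does have a move is losing for the player to move precisely when every available move leads to a winning position for the opponent. Fill in the labels:
Every edge goes from a vertex to one that appears earlier in the order 8, 5, 6, 2, 7, 4, 3, 1, so processing vertices in that order labels each vertex after all of its successors.
8: no outgoing edge → L
5: W (go to 8, an L position)
6: W (go to 8, an L position)
2: W (go to 8, an L position)
7: W (go to 8, an L position)
4: L (sole option 6(W) is W)
3: W (go to 8, an L position)
1: W (go to 8, an L position)
The losing starting vertices are exactly the entries labelled L in this table (2 of them).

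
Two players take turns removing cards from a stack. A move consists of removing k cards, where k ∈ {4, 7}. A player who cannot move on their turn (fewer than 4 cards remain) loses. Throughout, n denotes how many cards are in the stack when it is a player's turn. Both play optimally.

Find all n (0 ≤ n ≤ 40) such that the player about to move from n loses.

0, 1, 2, 3, 11, 12, 13, 14, 22, 23, 24, 25, 33, 34, 35, 36

Use the standard recursion: the mover loses at a terminal position; elsewhere, the mover wins exactly when some move hands the opponent an L position.
n=0: no move → L
n=1: no move → L
n=2: no move → L
n=3: no move → L
n=4: can move to 0, which is L ⇒ W
n=5: can move to 1, which is L ⇒ W
n=6: can move to 2, which is L ⇒ W
n=7: can move to 3, which is L ⇒ W
n=8: can move to 1, which is L ⇒ W
n=9: can move to 2, which is L ⇒ W
n=10: can move to 3, which is L ⇒ W
n=11: moves to 7(W), 4(W); every one is W ⇒ L
n=12: moves to 8(W), 5(W); every one is W ⇒ L
n=13: moves to 9(W), 6(W); every one is W ⇒ L
n=14: moves to 10(W), 7(W); every one is W ⇒ L
n=15: can move to 11, which is L ⇒ W
n=16: can move to 12, which is L ⇒ W
n=17: can move to 13, which is L ⇒ W
n=18: can move to 14, which is L ⇒ W
n=19: can move to 12, which is L ⇒ W
n=20: can move to 13, which is L ⇒ W
n=21: can move to 14, which is L ⇒ W
n=22: moves to 18(W), 15(W); every one is W ⇒ L
n=23: moves to 19(W), 16(W); every one is W ⇒ L
n=24: moves to 20(W), 17(W); every one is W ⇒ L
n=25: moves to 21(W), 18(W); every one is W ⇒ L
n=26: can move to 22, which is L ⇒ W
n=27: can move to 23, which is L ⇒ W
n=28: can move to 24, which is L ⇒ W
n=29: can move to 25, which is L ⇒ W
n=30: can move to 23, which is L ⇒ W
n=31: can move to 24, which is L ⇒ W
n=32: can move to 25, which is L ⇒ W
n=33: moves to 29(W), 26(W); every one is W ⇒ L
n=34: moves to 30(W), 27(W); every one is W ⇒ L
n=35: moves to 31(W), 28(W); every one is W ⇒ L
n=36: moves to 32(W), 29(W); every one is W ⇒ L
n=37: can move to 33, which is L ⇒ W
n=38: can move to 34, which is L ⇒ W
n=39: can move to 35, which is L ⇒ W
n=40: can move to 36, which is L ⇒ W
Reading off the rows marked L gives the requested list; there are 16 such values of n.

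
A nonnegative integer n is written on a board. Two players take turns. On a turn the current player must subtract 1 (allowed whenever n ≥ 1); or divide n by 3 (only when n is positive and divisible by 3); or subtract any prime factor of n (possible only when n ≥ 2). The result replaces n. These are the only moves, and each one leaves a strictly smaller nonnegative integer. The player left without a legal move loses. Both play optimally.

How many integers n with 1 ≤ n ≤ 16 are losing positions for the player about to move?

3

Classify positions by backward induction: terminal positions (no move available) are L. From any other position, the mover wins iff some move reaches an L.
n=0: no move → L
n=1: W (go to 0, an L position)
n=2: W (go to 0, an L position)
n=3: W (go to 0, an L position)
n=4: L (options 2(W), 3(W) are all W)
n=5: W (go to 0, an L position)
n=6: W (go to 4, an L position)
n=7: W (go to 0, an L position)
n=8: L (options 6(W), 7(W) are all W)
n=9: W (go to 8, an L position)
n=10: W (go to 8, an L position)
n=11: W (go to 0, an L position)
n=12: W (go to 4, an L position)
n=13: W (go to 0, an L position)
n=14: L (options 7(W), 12(W), 13(W) are all W)
n=15: W (go to 14, an L position)
n=16: W (go to 14, an L position)
L entries with 1 ≤ n ≤ 16 (n=0 is outside the asked range and is not counted): n = 4, 8, 14; that makes 3.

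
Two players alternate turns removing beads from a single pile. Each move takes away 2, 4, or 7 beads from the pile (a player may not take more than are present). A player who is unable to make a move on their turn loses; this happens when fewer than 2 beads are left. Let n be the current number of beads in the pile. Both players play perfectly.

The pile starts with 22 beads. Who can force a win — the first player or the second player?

Work bottom-up. With no move the player to move loses. Otherwise the position is W if at least one move leads to an L position for the opponent, and L if every move leads to a W.
n=0: no move → L
n=1: no move → L
n=2: can move to 0, which is L ⇒ W
n=3: can move to 1, which is L ⇒ W
n=4: can move to 0, which is L ⇒ W
n=5: can move to 1, which is L ⇒ W
n=6: moves to 4(W), 2(W); every one is W ⇒ L
n=7: can move to 0, which is L ⇒ W
n=8: can move to 6, which is L ⇒ W
n=9: moves to 7(W), 5(W), 2(W); every one is W ⇒ L
n=10: can move to 6, which is L ⇒ W
n=11: can move to 9, which is L ⇒ W
n=12: moves to 10(W), 8(W), 5(W); every one is W ⇒ L
n=13: can move to 9, which is L ⇒ W
n=14: can move to 12, which is L ⇒ W
n=15: moves to 13(W), 11(W), 8(W); every one is W ⇒ L
n=16: can move to 12, which is L ⇒ W
n=17: can move to 15, which is L ⇒ W
n=18: moves to 16(W), 14(W), 11(W); every one is W ⇒ L
n=19: can move to 15, which is L ⇒ W
n=20: can move to 18, which is L ⇒ W
n=21: moves to 19(W), 17(W), 14(W); every one is W ⇒ L
n=22: can move to 18, which is L ⇒ W
From 22 the player to move can remove 4, leaving 18, reaching an L position.

The first player wins.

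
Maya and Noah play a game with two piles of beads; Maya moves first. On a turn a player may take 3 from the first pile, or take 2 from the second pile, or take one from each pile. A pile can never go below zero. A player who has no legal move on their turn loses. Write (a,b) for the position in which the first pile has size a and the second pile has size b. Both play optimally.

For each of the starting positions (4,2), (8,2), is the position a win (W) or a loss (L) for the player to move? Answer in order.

(4,2): L, (8,2): W

Compute win/loss labels from the base case upward. A position with no move is L. Any other position is W if it can reach an L in one move, else L.
No move ever increases a pile, so every position that can arise here has a ≤ 8 and b ≤ 2; it is enough to label the cells with 0 ≤ a ≤ 8 and 0 ≤ b ≤ 2.
Every move lowers a or b (never raises either), so fill the grid row by row in increasing a, and left to right within a row: each cell's successors are then already labelled.
      b=0  b=1  b=2
a=0:    L    L    W
a=1:    L    W    W
a=2:    L    W    W
a=3:    W    W    L
a=4:    W    L    L
a=5:    W    L    W
a=6:    L    L    W
a=7:    L    W    W
a=8:    L    W    W
Cells with no legal move (terminal, hence L): (0,0), (0,1), (1,0), (2,0).
The remaining L cells, each justified by listing all of its moves:
(3,2): moves to (0,2)(W), (3,0)(W), (2,1)(W); every one is W ⇒ L
(4,1): moves to (1,1)(W), (3,0)(W); every one is W ⇒ L
(4,2): moves to (1,2)(W), (4,0)(W), (3,1)(W); every one is W ⇒ L
(5,1): moves to (2,1)(W), (4,0)(W); every one is W ⇒ L
(6,0): the only move is to (3,0)(W), a W ⇒ L
(6,1): moves to (3,1)(W), (5,0)(W); every one is W ⇒ L
(7,0): the only move is to (4,0)(W), a W ⇒ L
(8,0): the only move is to (5,0)(W), a W ⇒ L
Every other cell has at least one move into one of the L cells above, so it is W.
(4,2): one of the L cells justified above, so L
(8,2): the move to (8,0) reaches an L cell, so W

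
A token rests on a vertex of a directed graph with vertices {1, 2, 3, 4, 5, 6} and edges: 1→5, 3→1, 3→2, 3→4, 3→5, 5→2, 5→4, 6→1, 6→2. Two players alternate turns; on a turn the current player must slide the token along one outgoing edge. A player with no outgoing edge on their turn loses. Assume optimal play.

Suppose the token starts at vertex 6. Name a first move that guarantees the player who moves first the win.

Move to 1.

Work bottom-up. With no move the player to move loses. Otherwise the position is W if at least one move leads to an L position for the opponent, and L if every move leads to a W.
Every edge goes from a vertex to one that appears earlier in the order 4, 2, 5, 1, 3, 6, so processing vertices in that order labels each vertex after all of its successors.
4: no outgoing edge → L
2: no outgoing edge → L
5: reaches L-position 2 → W
1: only reaches 5(W), which is W → L
3: reaches L-position 1 → W
6: reaches L-position 1 → W
From 6, the L positions reachable in one move are: 1, 2. Any move reaching one of these is winning.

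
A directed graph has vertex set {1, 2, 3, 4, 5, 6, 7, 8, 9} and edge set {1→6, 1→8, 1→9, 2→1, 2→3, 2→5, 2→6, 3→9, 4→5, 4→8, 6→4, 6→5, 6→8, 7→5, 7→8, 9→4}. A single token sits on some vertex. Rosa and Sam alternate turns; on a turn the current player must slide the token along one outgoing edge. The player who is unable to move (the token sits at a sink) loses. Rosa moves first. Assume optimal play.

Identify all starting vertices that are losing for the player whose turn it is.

5, 8, 9

Compute win/loss labels from the base case upward. A position with no move is L. Any other position is W if it can reach an L in one move, else L.
Every edge goes from a vertex to one that appears earlier in the order 5, 8, 4, 6, 9, 7, 1, 3, 2, so processing vertices in that order labels each vertex after all of its successors.
5: no outgoing edge → L
8: no outgoing edge → L
4: can move to 8, which is L ⇒ W
6: can move to 8, which is L ⇒ W
9: the only move is to 4(W), a W ⇒ L
7: can move to 8, which is L ⇒ W
1: can move to 9, which is L ⇒ W
3: can move to 9, which is L ⇒ W
2: can move to 5, which is L ⇒ W
Reading off the rows marked L gives the requested list; there are 3 such vertices.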